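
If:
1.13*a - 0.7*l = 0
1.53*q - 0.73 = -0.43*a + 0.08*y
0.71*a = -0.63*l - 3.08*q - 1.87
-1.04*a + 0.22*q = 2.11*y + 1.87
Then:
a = -4.12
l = -6.66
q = 1.71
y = 1.32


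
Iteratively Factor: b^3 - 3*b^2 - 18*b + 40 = (b - 2)*(b^2 - b - 20) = (b - 2)*(b + 4)*(b - 5)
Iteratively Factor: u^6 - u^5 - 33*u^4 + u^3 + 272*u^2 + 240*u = (u + 4)*(u^5 - 5*u^4 - 13*u^3 + 53*u^2 + 60*u) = u*(u + 4)*(u^4 - 5*u^3 - 13*u^2 + 53*u + 60) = u*(u + 3)*(u + 4)*(u^3 - 8*u^2 + 11*u + 20) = u*(u - 4)*(u + 3)*(u + 4)*(u^2 - 4*u - 5) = u*(u - 5)*(u - 4)*(u + 3)*(u + 4)*(u + 1)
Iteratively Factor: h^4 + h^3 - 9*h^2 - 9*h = (h)*(h^3 + h^2 - 9*h - 9) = h*(h + 1)*(h^2 - 9) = h*(h + 1)*(h + 3)*(h - 3)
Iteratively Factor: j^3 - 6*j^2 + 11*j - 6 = (j - 2)*(j^2 - 4*j + 3) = (j - 3)*(j - 2)*(j - 1)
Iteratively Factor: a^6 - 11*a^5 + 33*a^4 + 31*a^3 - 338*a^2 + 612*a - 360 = (a - 2)*(a^5 - 9*a^4 + 15*a^3 + 61*a^2 - 216*a + 180) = (a - 5)*(a - 2)*(a^4 - 4*a^3 - 5*a^2 + 36*a - 36) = (a - 5)*(a - 2)^2*(a^3 - 2*a^2 - 9*a + 18) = (a - 5)*(a - 2)^3*(a^2 - 9) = (a - 5)*(a - 2)^3*(a + 3)*(a - 3)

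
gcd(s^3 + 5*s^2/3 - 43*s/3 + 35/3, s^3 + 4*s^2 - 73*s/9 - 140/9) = s^2 + 8*s/3 - 35/3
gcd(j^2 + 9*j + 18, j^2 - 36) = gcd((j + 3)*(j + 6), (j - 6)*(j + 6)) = j + 6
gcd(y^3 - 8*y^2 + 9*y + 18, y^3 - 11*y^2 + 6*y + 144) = y - 6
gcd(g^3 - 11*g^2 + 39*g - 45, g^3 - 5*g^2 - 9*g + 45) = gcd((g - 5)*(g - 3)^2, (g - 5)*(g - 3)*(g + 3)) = g^2 - 8*g + 15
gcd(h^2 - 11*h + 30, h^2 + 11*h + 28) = 1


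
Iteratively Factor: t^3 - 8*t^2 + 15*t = (t - 5)*(t^2 - 3*t) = (t - 5)*(t - 3)*(t)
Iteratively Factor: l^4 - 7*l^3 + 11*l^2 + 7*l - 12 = (l - 1)*(l^3 - 6*l^2 + 5*l + 12) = (l - 4)*(l - 1)*(l^2 - 2*l - 3) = (l - 4)*(l - 1)*(l + 1)*(l - 3)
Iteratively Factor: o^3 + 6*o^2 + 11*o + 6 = (o + 2)*(o^2 + 4*o + 3) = (o + 1)*(o + 2)*(o + 3)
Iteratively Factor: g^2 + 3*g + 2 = (g + 2)*(g + 1)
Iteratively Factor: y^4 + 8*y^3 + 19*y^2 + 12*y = (y + 3)*(y^3 + 5*y^2 + 4*y) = (y + 3)*(y + 4)*(y^2 + y) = y*(y + 3)*(y + 4)*(y + 1)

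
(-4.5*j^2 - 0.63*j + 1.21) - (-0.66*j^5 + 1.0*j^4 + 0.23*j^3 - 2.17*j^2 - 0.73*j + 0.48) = 0.66*j^5 - 1.0*j^4 - 0.23*j^3 - 2.33*j^2 + 0.1*j + 0.73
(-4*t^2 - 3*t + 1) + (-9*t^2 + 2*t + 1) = -13*t^2 - t + 2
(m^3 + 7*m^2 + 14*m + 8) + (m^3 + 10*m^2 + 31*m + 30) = 2*m^3 + 17*m^2 + 45*m + 38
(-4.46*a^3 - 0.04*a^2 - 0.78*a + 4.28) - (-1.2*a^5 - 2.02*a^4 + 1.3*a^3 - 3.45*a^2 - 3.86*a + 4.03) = 1.2*a^5 + 2.02*a^4 - 5.76*a^3 + 3.41*a^2 + 3.08*a + 0.25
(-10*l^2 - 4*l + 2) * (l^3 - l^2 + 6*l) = -10*l^5 + 6*l^4 - 54*l^3 - 26*l^2 + 12*l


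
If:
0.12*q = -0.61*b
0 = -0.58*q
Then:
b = 0.00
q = 0.00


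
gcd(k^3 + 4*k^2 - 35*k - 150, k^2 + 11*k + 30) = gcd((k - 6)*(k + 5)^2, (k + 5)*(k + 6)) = k + 5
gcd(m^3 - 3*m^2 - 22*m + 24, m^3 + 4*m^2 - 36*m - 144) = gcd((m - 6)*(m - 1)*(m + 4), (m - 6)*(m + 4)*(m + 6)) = m^2 - 2*m - 24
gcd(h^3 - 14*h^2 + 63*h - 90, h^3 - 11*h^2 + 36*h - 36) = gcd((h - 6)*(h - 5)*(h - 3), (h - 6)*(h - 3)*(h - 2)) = h^2 - 9*h + 18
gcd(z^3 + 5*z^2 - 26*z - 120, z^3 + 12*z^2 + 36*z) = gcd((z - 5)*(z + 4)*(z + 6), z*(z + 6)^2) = z + 6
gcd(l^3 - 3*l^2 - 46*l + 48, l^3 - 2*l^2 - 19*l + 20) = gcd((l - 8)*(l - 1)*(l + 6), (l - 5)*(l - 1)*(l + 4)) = l - 1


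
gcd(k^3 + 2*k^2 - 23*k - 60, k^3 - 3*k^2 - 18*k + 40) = k^2 - k - 20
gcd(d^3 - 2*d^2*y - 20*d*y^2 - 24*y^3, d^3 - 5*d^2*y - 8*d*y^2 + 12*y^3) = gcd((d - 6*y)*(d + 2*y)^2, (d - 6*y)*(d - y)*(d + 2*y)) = -d^2 + 4*d*y + 12*y^2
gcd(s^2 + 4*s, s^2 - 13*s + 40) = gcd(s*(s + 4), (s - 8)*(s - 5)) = 1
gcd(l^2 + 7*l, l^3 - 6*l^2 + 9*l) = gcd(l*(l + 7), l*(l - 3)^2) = l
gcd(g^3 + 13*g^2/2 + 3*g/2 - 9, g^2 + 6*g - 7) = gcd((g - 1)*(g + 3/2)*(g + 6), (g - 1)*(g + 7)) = g - 1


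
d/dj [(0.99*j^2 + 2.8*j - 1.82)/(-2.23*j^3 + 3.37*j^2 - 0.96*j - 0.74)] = (2.2077*j^4 + 12.488*j^3 - 22.5622*j^2 + 10.8016*j - 3.8192)/(4.9729*j^6 - 15.0302*j^5 + 15.6385*j^4 - 3.17*j^3 - 4.066*j^2 + 1.4208*j + 0.5476)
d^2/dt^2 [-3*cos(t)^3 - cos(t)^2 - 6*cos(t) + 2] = 33*cos(t)/4 + 2*cos(2*t) + 27*cos(3*t)/4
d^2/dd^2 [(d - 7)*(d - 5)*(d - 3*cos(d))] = 3*d^2*cos(d) + 12*d*sin(d) - 36*d*cos(d) + 6*d - 72*sin(d) + 99*cos(d) - 24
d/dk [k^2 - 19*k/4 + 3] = 2*k - 19/4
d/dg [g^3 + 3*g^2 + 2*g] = 3*g^2 + 6*g + 2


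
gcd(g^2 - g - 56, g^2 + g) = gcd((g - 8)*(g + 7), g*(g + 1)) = 1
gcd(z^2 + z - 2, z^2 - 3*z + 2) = z - 1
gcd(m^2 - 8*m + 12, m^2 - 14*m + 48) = m - 6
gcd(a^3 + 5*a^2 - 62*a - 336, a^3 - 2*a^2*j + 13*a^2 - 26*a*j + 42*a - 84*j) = a^2 + 13*a + 42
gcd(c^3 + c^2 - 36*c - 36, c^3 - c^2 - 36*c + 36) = c^2 - 36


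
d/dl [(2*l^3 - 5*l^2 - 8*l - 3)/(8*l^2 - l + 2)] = (16*l^4 - 4*l^3 + 81*l^2 + 28*l - 19)/(64*l^4 - 16*l^3 + 33*l^2 - 4*l + 4)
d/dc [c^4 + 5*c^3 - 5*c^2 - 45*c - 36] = 4*c^3 + 15*c^2 - 10*c - 45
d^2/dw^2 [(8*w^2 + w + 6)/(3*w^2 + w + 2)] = 6*w*(-5*w^2 + 6*w + 12)/(27*w^6 + 27*w^5 + 63*w^4 + 37*w^3 + 42*w^2 + 12*w + 8)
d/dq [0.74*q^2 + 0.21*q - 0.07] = 1.48*q + 0.21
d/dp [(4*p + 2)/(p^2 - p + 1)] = 2*(-2*p^2 - 2*p + 3)/(p^4 - 2*p^3 + 3*p^2 - 2*p + 1)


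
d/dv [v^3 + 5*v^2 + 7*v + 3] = 3*v^2 + 10*v + 7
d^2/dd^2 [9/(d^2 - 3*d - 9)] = 18*(d^2 - 3*d - (2*d - 3)^2 - 9)/(-d^2 + 3*d + 9)^3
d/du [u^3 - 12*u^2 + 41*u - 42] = 3*u^2 - 24*u + 41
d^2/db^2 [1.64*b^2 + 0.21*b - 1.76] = 3.28000000000000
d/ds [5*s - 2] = 5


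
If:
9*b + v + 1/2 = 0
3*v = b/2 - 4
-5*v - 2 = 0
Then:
No Solution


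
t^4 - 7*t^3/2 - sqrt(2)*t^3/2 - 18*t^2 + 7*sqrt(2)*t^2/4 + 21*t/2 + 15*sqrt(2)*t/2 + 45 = (t - 6)*(t + 5/2)*(t - 3*sqrt(2)/2)*(t + sqrt(2))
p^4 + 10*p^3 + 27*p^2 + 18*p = p*(p + 1)*(p + 3)*(p + 6)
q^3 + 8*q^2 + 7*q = q*(q + 1)*(q + 7)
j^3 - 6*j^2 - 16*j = j*(j - 8)*(j + 2)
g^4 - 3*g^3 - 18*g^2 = g^2*(g - 6)*(g + 3)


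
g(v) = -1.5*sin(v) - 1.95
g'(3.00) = 1.48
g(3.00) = -2.16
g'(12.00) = -1.27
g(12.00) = -1.15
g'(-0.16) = -1.48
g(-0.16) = -1.71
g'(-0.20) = -1.47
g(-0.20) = -1.65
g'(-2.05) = 0.69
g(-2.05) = -0.62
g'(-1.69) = 0.18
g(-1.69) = -0.46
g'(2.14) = 0.81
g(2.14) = -3.21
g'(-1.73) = 0.24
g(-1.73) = -0.47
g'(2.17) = 0.85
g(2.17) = -3.19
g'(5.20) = -0.70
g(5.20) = -0.62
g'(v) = -1.5*cos(v)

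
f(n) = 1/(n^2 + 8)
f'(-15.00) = 0.00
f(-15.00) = 0.00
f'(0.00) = 0.00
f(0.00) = 0.12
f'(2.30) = -0.03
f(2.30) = 0.08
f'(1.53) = -0.03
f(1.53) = 0.10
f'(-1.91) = 0.03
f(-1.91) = 0.09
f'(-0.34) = 0.01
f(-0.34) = 0.12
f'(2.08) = -0.03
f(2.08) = 0.08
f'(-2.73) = 0.02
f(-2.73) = 0.06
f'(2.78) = -0.02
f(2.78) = 0.06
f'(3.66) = -0.02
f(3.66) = 0.05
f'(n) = -2*n/(n^2 + 8)^2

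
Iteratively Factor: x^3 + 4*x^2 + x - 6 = (x + 2)*(x^2 + 2*x - 3) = (x - 1)*(x + 2)*(x + 3)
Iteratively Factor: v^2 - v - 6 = (v - 3)*(v + 2)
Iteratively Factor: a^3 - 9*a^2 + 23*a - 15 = (a - 1)*(a^2 - 8*a + 15) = (a - 3)*(a - 1)*(a - 5)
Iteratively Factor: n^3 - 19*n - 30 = (n - 5)*(n^2 + 5*n + 6) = (n - 5)*(n + 3)*(n + 2)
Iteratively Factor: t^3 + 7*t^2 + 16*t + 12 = (t + 3)*(t^2 + 4*t + 4) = (t + 2)*(t + 3)*(t + 2)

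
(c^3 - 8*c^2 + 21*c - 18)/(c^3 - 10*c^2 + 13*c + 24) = (c^2 - 5*c + 6)/(c^2 - 7*c - 8)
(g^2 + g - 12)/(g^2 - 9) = (g + 4)/(g + 3)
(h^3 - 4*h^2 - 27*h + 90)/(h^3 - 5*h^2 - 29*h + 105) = (h - 6)/(h - 7)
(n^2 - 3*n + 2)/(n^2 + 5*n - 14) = (n - 1)/(n + 7)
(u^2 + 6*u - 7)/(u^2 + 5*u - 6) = (u + 7)/(u + 6)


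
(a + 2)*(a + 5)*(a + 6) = a^3 + 13*a^2 + 52*a + 60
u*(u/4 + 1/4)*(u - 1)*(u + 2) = u^4/4 + u^3/2 - u^2/4 - u/2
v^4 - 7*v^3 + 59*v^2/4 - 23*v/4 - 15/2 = (v - 3)*(v - 5/2)*(v - 2)*(v + 1/2)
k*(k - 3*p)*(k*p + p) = k^3*p - 3*k^2*p^2 + k^2*p - 3*k*p^2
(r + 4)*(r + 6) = r^2 + 10*r + 24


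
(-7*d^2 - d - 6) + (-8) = -7*d^2 - d - 14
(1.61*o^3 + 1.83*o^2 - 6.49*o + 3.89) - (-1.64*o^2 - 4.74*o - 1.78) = 1.61*o^3 + 3.47*o^2 - 1.75*o + 5.67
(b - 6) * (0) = 0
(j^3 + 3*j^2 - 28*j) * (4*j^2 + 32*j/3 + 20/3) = 4*j^5 + 68*j^4/3 - 220*j^3/3 - 836*j^2/3 - 560*j/3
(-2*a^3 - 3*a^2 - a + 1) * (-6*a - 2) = 12*a^4 + 22*a^3 + 12*a^2 - 4*a - 2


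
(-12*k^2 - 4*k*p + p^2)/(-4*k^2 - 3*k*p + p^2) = (12*k^2 + 4*k*p - p^2)/(4*k^2 + 3*k*p - p^2)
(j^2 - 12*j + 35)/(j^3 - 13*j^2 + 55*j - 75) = (j - 7)/(j^2 - 8*j + 15)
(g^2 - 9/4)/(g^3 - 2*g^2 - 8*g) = (9/4 - g^2)/(g*(-g^2 + 2*g + 8))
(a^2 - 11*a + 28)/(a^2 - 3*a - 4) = (a - 7)/(a + 1)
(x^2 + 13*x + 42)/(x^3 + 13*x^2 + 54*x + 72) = (x + 7)/(x^2 + 7*x + 12)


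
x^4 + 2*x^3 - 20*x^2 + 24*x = x*(x - 2)^2*(x + 6)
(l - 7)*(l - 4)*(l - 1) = l^3 - 12*l^2 + 39*l - 28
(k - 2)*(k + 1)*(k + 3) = k^3 + 2*k^2 - 5*k - 6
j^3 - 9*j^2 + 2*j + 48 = (j - 8)*(j - 3)*(j + 2)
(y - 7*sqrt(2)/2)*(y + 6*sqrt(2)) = y^2 + 5*sqrt(2)*y/2 - 42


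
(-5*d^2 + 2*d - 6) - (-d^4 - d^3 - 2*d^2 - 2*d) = d^4 + d^3 - 3*d^2 + 4*d - 6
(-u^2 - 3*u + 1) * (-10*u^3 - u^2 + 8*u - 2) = 10*u^5 + 31*u^4 - 15*u^3 - 23*u^2 + 14*u - 2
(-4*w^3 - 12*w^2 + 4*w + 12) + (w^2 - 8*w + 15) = -4*w^3 - 11*w^2 - 4*w + 27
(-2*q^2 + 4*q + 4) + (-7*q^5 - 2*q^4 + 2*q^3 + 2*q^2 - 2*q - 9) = -7*q^5 - 2*q^4 + 2*q^3 + 2*q - 5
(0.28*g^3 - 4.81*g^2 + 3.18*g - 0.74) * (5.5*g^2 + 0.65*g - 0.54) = 1.54*g^5 - 26.273*g^4 + 14.2123*g^3 + 0.5944*g^2 - 2.1982*g + 0.3996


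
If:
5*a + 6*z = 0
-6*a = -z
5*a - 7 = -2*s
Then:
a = 0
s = 7/2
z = 0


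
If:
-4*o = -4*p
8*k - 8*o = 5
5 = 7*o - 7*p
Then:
No Solution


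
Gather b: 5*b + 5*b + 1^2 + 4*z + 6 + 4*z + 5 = 10*b + 8*z + 12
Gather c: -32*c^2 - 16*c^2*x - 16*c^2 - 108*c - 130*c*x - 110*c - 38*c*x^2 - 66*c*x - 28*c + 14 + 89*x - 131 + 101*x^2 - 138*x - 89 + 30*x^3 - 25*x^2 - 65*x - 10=c^2*(-16*x - 48) + c*(-38*x^2 - 196*x - 246) + 30*x^3 + 76*x^2 - 114*x - 216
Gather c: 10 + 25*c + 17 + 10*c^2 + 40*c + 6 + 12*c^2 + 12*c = 22*c^2 + 77*c + 33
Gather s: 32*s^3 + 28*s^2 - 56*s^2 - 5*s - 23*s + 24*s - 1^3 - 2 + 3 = 32*s^3 - 28*s^2 - 4*s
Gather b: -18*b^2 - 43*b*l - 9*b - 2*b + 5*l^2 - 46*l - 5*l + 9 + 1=-18*b^2 + b*(-43*l - 11) + 5*l^2 - 51*l + 10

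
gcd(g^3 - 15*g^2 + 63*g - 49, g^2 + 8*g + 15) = 1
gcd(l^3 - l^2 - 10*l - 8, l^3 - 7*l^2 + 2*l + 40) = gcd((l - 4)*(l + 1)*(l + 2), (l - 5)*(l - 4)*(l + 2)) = l^2 - 2*l - 8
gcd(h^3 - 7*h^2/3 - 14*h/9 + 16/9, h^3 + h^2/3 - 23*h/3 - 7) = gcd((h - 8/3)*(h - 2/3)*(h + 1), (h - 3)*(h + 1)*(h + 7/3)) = h + 1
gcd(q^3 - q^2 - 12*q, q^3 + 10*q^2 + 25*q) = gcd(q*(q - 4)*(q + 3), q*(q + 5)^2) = q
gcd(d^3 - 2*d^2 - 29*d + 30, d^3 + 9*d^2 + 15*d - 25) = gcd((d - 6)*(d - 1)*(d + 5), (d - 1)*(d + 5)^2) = d^2 + 4*d - 5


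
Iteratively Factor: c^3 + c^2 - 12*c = (c)*(c^2 + c - 12) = c*(c + 4)*(c - 3)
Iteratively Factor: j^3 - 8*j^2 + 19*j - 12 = (j - 1)*(j^2 - 7*j + 12) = (j - 4)*(j - 1)*(j - 3)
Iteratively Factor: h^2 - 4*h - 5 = (h + 1)*(h - 5)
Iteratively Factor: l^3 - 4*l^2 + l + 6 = (l - 3)*(l^2 - l - 2) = (l - 3)*(l + 1)*(l - 2)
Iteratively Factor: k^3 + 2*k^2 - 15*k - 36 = (k + 3)*(k^2 - k - 12) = (k - 4)*(k + 3)*(k + 3)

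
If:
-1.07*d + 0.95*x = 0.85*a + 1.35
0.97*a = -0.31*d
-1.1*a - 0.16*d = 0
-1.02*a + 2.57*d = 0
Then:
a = 0.00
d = 0.00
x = 1.42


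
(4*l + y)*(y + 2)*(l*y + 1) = 4*l^2*y^2 + 8*l^2*y + l*y^3 + 2*l*y^2 + 4*l*y + 8*l + y^2 + 2*y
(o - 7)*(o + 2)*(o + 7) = o^3 + 2*o^2 - 49*o - 98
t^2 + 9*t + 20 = (t + 4)*(t + 5)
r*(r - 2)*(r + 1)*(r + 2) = r^4 + r^3 - 4*r^2 - 4*r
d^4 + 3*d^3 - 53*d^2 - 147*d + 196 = (d - 7)*(d - 1)*(d + 4)*(d + 7)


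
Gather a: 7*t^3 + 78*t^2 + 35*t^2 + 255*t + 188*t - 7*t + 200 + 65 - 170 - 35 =7*t^3 + 113*t^2 + 436*t + 60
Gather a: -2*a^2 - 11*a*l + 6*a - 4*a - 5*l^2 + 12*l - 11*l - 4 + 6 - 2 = -2*a^2 + a*(2 - 11*l) - 5*l^2 + l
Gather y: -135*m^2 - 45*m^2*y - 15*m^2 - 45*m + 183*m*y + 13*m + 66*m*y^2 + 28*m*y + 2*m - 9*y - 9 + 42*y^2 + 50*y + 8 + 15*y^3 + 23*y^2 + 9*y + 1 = -150*m^2 - 30*m + 15*y^3 + y^2*(66*m + 65) + y*(-45*m^2 + 211*m + 50)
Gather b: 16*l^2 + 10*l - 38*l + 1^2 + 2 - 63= 16*l^2 - 28*l - 60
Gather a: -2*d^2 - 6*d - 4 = -2*d^2 - 6*d - 4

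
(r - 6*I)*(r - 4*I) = r^2 - 10*I*r - 24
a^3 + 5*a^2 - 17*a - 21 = (a - 3)*(a + 1)*(a + 7)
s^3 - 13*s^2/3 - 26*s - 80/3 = (s - 8)*(s + 5/3)*(s + 2)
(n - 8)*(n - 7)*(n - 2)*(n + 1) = n^4 - 16*n^3 + 69*n^2 - 26*n - 112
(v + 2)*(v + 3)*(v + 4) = v^3 + 9*v^2 + 26*v + 24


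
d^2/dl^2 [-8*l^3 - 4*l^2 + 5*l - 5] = -48*l - 8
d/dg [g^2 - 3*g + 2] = 2*g - 3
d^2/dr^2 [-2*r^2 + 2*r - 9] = -4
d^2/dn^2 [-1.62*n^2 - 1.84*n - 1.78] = -3.24000000000000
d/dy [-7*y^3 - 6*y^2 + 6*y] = -21*y^2 - 12*y + 6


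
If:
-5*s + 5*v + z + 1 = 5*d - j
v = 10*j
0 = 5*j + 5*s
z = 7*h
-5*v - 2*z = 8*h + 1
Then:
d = -63*z/125 - 3/125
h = z/7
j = -11*z/175 - 1/50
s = 11*z/175 + 1/50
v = -22*z/35 - 1/5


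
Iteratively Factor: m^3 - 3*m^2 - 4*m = (m - 4)*(m^2 + m) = m*(m - 4)*(m + 1)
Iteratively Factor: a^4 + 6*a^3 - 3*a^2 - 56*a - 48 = (a + 4)*(a^3 + 2*a^2 - 11*a - 12) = (a - 3)*(a + 4)*(a^2 + 5*a + 4) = (a - 3)*(a + 1)*(a + 4)*(a + 4)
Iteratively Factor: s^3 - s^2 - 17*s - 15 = (s + 1)*(s^2 - 2*s - 15) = (s - 5)*(s + 1)*(s + 3)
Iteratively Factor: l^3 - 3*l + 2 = (l - 1)*(l^2 + l - 2) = (l - 1)^2*(l + 2)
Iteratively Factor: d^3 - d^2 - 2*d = (d)*(d^2 - d - 2) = d*(d - 2)*(d + 1)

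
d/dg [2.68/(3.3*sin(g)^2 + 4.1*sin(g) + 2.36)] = -(17.688*sin(g) + 10.988)*cos(g)/(3.3*sin(g)^2 + 4.1*sin(g) + 2.36)^2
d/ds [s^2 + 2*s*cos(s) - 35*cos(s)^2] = -2*s*sin(s) + 2*s + 35*sin(2*s) + 2*cos(s)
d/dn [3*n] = 3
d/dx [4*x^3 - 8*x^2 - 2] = 4*x*(3*x - 4)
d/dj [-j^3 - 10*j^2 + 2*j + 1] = -3*j^2 - 20*j + 2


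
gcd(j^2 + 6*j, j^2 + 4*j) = j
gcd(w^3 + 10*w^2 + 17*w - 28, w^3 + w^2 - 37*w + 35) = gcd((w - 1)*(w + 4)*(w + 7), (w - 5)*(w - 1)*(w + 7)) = w^2 + 6*w - 7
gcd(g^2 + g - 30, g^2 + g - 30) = g^2 + g - 30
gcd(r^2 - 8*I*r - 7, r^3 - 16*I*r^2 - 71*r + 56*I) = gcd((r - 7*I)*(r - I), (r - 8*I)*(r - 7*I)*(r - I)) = r^2 - 8*I*r - 7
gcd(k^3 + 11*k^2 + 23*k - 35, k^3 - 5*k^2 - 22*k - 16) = 1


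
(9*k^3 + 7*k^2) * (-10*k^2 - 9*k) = -90*k^5 - 151*k^4 - 63*k^3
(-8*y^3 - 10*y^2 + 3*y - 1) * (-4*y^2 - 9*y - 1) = 32*y^5 + 112*y^4 + 86*y^3 - 13*y^2 + 6*y + 1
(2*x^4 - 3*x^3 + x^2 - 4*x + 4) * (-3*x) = -6*x^5 + 9*x^4 - 3*x^3 + 12*x^2 - 12*x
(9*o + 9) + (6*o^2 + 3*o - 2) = 6*o^2 + 12*o + 7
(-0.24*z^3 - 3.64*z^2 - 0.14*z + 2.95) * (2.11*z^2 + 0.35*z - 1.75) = -0.5064*z^5 - 7.7644*z^4 - 1.1494*z^3 + 12.5455*z^2 + 1.2775*z - 5.1625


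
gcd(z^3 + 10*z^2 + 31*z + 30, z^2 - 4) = z + 2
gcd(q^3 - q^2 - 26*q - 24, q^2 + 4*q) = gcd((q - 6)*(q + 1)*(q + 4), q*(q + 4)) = q + 4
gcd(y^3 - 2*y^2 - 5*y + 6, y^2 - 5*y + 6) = y - 3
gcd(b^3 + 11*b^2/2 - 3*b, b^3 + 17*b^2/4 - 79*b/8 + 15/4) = b^2 + 11*b/2 - 3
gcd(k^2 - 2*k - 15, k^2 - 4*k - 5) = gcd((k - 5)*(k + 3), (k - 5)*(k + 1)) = k - 5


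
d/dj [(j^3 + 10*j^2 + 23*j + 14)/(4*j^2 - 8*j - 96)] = (j^4 - 4*j^3 - 115*j^2 - 508*j - 524)/(4*(j^4 - 4*j^3 - 44*j^2 + 96*j + 576))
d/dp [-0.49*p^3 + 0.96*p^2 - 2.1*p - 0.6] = -1.47*p^2 + 1.92*p - 2.1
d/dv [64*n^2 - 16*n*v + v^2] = -16*n + 2*v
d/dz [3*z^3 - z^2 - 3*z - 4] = 9*z^2 - 2*z - 3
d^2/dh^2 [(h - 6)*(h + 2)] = 2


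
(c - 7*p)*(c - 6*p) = c^2 - 13*c*p + 42*p^2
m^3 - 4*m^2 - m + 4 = (m - 4)*(m - 1)*(m + 1)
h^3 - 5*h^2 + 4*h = h*(h - 4)*(h - 1)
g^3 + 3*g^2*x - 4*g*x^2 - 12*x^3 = (g - 2*x)*(g + 2*x)*(g + 3*x)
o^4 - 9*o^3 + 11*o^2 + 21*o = o*(o - 7)*(o - 3)*(o + 1)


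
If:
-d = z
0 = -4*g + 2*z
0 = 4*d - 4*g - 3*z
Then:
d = 0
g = 0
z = 0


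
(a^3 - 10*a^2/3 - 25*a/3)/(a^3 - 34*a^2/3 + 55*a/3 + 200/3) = a/(a - 8)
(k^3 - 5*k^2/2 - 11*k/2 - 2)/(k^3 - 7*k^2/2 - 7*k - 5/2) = (k - 4)/(k - 5)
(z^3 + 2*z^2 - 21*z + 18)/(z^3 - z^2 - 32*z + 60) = (z^2 - 4*z + 3)/(z^2 - 7*z + 10)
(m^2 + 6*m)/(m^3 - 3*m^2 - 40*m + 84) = m/(m^2 - 9*m + 14)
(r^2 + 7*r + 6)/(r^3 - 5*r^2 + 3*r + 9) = (r + 6)/(r^2 - 6*r + 9)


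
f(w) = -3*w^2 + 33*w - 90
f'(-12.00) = 105.00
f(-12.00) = -918.00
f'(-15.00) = 123.00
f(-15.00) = -1260.00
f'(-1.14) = 39.84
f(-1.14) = -131.52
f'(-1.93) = 44.58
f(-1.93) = -164.86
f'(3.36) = 12.84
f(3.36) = -12.99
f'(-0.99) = 38.94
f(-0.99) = -125.61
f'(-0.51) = 36.06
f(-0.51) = -107.61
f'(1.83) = 22.02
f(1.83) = -39.66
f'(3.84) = 9.96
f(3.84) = -7.52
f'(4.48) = 6.12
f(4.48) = -2.37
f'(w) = 33 - 6*w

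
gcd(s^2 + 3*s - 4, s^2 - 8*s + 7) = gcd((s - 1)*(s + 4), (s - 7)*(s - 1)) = s - 1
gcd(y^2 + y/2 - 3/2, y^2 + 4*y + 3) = 1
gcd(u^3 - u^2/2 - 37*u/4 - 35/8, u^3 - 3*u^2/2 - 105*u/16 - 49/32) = u - 7/2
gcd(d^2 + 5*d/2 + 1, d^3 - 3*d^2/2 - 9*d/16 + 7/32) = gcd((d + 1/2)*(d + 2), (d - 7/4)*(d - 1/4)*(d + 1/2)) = d + 1/2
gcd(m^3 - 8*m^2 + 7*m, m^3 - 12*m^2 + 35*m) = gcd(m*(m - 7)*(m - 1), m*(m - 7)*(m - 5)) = m^2 - 7*m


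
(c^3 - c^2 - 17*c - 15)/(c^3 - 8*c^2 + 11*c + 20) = (c + 3)/(c - 4)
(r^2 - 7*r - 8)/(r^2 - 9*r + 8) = (r + 1)/(r - 1)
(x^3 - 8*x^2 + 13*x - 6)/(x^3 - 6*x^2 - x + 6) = (x - 1)/(x + 1)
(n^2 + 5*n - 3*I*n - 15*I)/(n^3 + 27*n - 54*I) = (n + 5)/(n^2 + 3*I*n + 18)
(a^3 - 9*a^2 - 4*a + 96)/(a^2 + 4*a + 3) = (a^2 - 12*a + 32)/(a + 1)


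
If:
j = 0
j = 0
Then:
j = 0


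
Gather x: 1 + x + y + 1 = x + y + 2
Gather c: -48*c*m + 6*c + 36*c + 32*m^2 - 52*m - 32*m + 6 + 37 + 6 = c*(42 - 48*m) + 32*m^2 - 84*m + 49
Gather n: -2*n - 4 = -2*n - 4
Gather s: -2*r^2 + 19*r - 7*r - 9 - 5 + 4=-2*r^2 + 12*r - 10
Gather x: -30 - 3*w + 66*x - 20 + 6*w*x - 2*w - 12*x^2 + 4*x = -5*w - 12*x^2 + x*(6*w + 70) - 50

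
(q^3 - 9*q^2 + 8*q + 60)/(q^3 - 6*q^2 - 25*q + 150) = (q + 2)/(q + 5)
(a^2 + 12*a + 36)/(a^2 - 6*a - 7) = (a^2 + 12*a + 36)/(a^2 - 6*a - 7)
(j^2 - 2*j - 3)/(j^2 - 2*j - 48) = (-j^2 + 2*j + 3)/(-j^2 + 2*j + 48)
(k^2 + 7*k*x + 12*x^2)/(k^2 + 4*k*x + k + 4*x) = (k + 3*x)/(k + 1)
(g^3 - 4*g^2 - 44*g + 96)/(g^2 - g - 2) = (g^2 - 2*g - 48)/(g + 1)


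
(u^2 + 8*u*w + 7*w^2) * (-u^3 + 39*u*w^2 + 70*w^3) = -u^5 - 8*u^4*w + 32*u^3*w^2 + 382*u^2*w^3 + 833*u*w^4 + 490*w^5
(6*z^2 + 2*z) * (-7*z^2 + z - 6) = -42*z^4 - 8*z^3 - 34*z^2 - 12*z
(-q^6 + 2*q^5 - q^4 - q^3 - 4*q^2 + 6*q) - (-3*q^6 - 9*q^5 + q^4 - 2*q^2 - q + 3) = 2*q^6 + 11*q^5 - 2*q^4 - q^3 - 2*q^2 + 7*q - 3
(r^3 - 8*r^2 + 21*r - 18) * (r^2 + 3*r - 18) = r^5 - 5*r^4 - 21*r^3 + 189*r^2 - 432*r + 324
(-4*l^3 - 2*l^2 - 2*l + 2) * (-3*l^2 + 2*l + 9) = 12*l^5 - 2*l^4 - 34*l^3 - 28*l^2 - 14*l + 18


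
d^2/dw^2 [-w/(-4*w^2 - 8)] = w*(w^2 - 6)/(2*(w^2 + 2)^3)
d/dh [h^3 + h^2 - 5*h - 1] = 3*h^2 + 2*h - 5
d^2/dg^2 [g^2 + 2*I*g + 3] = 2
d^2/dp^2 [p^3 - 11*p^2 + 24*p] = 6*p - 22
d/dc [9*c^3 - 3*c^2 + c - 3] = 27*c^2 - 6*c + 1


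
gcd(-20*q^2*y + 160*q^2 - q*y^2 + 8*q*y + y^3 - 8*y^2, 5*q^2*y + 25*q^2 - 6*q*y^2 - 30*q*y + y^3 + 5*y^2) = -5*q + y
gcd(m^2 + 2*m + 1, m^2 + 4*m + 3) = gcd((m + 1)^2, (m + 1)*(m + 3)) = m + 1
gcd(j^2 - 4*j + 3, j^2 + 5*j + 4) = 1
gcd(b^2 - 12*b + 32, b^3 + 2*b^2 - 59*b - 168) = b - 8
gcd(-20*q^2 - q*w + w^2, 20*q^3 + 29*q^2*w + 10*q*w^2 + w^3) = 4*q + w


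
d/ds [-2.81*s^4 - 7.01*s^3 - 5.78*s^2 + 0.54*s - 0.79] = -11.24*s^3 - 21.03*s^2 - 11.56*s + 0.54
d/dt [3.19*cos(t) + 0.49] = -3.19*sin(t)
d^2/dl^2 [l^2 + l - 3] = 2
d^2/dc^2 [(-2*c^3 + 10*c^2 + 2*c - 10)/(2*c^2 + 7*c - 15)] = 20*(-29*c^3 + 141*c^2 - 159*c + 167)/(8*c^6 + 84*c^5 + 114*c^4 - 917*c^3 - 855*c^2 + 4725*c - 3375)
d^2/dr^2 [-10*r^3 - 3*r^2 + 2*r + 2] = -60*r - 6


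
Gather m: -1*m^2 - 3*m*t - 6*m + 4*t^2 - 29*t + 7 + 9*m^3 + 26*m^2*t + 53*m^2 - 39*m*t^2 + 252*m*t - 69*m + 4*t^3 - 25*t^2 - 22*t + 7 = 9*m^3 + m^2*(26*t + 52) + m*(-39*t^2 + 249*t - 75) + 4*t^3 - 21*t^2 - 51*t + 14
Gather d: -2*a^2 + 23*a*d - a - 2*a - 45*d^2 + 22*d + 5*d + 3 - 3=-2*a^2 - 3*a - 45*d^2 + d*(23*a + 27)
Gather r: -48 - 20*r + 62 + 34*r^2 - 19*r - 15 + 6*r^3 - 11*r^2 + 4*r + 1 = 6*r^3 + 23*r^2 - 35*r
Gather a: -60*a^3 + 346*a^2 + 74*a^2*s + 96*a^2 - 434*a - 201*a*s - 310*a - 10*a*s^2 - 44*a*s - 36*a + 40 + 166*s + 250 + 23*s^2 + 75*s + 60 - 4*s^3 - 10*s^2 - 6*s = -60*a^3 + a^2*(74*s + 442) + a*(-10*s^2 - 245*s - 780) - 4*s^3 + 13*s^2 + 235*s + 350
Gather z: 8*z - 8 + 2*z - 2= 10*z - 10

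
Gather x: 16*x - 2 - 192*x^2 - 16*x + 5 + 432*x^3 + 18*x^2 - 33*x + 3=432*x^3 - 174*x^2 - 33*x + 6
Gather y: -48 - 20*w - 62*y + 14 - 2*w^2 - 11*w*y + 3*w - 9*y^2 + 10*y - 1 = -2*w^2 - 17*w - 9*y^2 + y*(-11*w - 52) - 35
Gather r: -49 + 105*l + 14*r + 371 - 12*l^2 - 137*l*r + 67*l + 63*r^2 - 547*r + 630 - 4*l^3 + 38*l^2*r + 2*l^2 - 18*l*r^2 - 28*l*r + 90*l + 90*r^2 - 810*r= -4*l^3 - 10*l^2 + 262*l + r^2*(153 - 18*l) + r*(38*l^2 - 165*l - 1343) + 952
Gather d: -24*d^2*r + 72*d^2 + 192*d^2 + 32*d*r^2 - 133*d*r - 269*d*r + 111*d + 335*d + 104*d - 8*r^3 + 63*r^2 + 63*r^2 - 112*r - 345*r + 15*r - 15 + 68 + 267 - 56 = d^2*(264 - 24*r) + d*(32*r^2 - 402*r + 550) - 8*r^3 + 126*r^2 - 442*r + 264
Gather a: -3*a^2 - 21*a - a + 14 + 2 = -3*a^2 - 22*a + 16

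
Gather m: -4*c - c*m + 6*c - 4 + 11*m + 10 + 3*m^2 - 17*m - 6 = 2*c + 3*m^2 + m*(-c - 6)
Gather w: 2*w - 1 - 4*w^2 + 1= -4*w^2 + 2*w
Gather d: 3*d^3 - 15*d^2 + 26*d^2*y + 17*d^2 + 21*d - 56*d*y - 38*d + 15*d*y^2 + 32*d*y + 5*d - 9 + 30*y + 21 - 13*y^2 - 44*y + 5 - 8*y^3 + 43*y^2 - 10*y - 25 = 3*d^3 + d^2*(26*y + 2) + d*(15*y^2 - 24*y - 12) - 8*y^3 + 30*y^2 - 24*y - 8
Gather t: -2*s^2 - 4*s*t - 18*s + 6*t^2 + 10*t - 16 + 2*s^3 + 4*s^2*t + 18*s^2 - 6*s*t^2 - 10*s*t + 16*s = 2*s^3 + 16*s^2 - 2*s + t^2*(6 - 6*s) + t*(4*s^2 - 14*s + 10) - 16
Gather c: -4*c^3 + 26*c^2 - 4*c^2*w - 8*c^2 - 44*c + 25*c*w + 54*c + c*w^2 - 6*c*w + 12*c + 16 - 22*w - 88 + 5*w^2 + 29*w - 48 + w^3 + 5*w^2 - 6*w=-4*c^3 + c^2*(18 - 4*w) + c*(w^2 + 19*w + 22) + w^3 + 10*w^2 + w - 120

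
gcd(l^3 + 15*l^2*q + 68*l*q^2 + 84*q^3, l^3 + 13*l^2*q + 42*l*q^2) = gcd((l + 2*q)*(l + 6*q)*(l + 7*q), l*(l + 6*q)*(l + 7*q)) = l^2 + 13*l*q + 42*q^2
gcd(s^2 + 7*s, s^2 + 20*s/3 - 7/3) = s + 7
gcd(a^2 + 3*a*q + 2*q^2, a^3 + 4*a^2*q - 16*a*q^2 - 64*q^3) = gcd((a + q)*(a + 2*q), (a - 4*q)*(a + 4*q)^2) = 1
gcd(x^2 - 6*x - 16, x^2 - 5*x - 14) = x + 2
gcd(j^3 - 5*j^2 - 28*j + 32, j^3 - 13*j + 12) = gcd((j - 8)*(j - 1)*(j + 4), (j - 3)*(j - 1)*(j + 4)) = j^2 + 3*j - 4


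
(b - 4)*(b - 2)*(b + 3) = b^3 - 3*b^2 - 10*b + 24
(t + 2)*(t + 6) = t^2 + 8*t + 12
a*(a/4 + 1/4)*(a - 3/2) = a^3/4 - a^2/8 - 3*a/8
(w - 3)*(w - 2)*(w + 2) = w^3 - 3*w^2 - 4*w + 12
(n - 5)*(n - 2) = n^2 - 7*n + 10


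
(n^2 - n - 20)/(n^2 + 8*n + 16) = (n - 5)/(n + 4)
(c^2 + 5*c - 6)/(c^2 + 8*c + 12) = (c - 1)/(c + 2)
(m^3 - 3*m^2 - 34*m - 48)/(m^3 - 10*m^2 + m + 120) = (m + 2)/(m - 5)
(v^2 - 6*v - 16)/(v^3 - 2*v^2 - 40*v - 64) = 1/(v + 4)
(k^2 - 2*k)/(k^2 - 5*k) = (k - 2)/(k - 5)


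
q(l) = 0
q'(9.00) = 0.00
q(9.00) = 0.00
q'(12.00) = 0.00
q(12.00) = 0.00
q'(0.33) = 0.00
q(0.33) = 0.00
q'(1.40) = 0.00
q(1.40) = 0.00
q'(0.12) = 0.00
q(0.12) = 0.00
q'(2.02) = 0.00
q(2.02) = 0.00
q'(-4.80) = 0.00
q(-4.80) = 0.00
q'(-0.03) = 0.00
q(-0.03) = 0.00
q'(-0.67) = 0.00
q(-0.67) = 0.00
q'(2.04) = 0.00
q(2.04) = 0.00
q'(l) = 0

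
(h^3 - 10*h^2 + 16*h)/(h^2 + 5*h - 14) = h*(h - 8)/(h + 7)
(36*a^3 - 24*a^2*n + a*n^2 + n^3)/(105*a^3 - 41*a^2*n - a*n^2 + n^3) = (12*a^2 - 4*a*n - n^2)/(35*a^2 - 2*a*n - n^2)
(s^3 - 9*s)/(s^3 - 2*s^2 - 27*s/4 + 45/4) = 4*s*(s + 3)/(4*s^2 + 4*s - 15)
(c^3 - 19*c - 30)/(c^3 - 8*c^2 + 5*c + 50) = (c + 3)/(c - 5)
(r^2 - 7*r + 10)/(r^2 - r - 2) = (r - 5)/(r + 1)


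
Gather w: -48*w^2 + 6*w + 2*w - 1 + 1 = -48*w^2 + 8*w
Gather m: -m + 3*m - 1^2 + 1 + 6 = 2*m + 6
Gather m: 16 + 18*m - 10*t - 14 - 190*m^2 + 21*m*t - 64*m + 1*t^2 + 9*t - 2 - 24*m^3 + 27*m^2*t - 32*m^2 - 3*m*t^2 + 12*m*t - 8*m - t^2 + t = -24*m^3 + m^2*(27*t - 222) + m*(-3*t^2 + 33*t - 54)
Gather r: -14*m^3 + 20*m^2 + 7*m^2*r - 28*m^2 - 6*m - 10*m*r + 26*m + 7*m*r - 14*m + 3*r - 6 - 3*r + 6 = -14*m^3 - 8*m^2 + 6*m + r*(7*m^2 - 3*m)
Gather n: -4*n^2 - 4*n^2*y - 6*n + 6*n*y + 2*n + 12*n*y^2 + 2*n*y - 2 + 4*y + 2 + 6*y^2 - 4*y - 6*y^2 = n^2*(-4*y - 4) + n*(12*y^2 + 8*y - 4)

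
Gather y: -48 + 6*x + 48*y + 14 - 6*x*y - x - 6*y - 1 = 5*x + y*(42 - 6*x) - 35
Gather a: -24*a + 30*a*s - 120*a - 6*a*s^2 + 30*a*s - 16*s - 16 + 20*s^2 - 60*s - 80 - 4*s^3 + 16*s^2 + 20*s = a*(-6*s^2 + 60*s - 144) - 4*s^3 + 36*s^2 - 56*s - 96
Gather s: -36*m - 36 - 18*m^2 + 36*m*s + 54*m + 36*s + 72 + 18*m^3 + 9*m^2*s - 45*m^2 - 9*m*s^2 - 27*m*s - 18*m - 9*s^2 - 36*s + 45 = 18*m^3 - 63*m^2 + s^2*(-9*m - 9) + s*(9*m^2 + 9*m) + 81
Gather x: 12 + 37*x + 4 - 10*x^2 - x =-10*x^2 + 36*x + 16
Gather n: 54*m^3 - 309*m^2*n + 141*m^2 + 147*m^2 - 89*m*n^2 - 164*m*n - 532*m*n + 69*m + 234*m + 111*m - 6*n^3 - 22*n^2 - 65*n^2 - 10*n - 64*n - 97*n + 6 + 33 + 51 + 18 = 54*m^3 + 288*m^2 + 414*m - 6*n^3 + n^2*(-89*m - 87) + n*(-309*m^2 - 696*m - 171) + 108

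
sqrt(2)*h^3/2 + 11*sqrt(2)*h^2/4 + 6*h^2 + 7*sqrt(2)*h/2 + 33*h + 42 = (h + 7/2)*(h + 6*sqrt(2))*(sqrt(2)*h/2 + sqrt(2))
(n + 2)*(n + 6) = n^2 + 8*n + 12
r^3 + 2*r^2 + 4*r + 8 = (r + 2)*(r - 2*I)*(r + 2*I)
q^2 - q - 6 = (q - 3)*(q + 2)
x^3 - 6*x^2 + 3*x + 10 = (x - 5)*(x - 2)*(x + 1)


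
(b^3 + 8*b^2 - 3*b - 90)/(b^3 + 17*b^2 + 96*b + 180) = (b - 3)/(b + 6)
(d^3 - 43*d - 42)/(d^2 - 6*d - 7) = d + 6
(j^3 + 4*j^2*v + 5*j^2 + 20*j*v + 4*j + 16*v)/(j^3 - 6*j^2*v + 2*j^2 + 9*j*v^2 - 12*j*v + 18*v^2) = (j^3 + 4*j^2*v + 5*j^2 + 20*j*v + 4*j + 16*v)/(j^3 - 6*j^2*v + 2*j^2 + 9*j*v^2 - 12*j*v + 18*v^2)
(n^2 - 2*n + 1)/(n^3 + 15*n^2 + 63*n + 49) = (n^2 - 2*n + 1)/(n^3 + 15*n^2 + 63*n + 49)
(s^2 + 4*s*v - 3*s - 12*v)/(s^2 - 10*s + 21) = (s + 4*v)/(s - 7)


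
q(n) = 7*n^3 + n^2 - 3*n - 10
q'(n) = 21*n^2 + 2*n - 3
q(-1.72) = -37.50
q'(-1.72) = 55.69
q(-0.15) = -9.55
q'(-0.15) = -2.83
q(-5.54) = -1152.91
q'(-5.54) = 630.44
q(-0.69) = -9.75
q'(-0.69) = 5.62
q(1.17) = -0.93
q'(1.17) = 28.09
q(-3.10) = -199.63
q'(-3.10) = 192.61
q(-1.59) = -30.84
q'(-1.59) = 46.91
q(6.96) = 2377.64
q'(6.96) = 1028.19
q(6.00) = 1520.00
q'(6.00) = 765.00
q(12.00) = 12194.00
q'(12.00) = 3045.00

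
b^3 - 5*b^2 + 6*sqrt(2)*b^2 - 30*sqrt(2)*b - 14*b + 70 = (b - 5)*(b - sqrt(2))*(b + 7*sqrt(2))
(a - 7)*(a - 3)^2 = a^3 - 13*a^2 + 51*a - 63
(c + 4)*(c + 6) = c^2 + 10*c + 24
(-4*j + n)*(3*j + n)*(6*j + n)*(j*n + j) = -72*j^4*n - 72*j^4 - 18*j^3*n^2 - 18*j^3*n + 5*j^2*n^3 + 5*j^2*n^2 + j*n^4 + j*n^3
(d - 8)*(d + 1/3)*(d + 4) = d^3 - 11*d^2/3 - 100*d/3 - 32/3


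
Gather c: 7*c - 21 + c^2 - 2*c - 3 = c^2 + 5*c - 24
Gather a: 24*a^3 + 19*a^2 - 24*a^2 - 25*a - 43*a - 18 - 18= 24*a^3 - 5*a^2 - 68*a - 36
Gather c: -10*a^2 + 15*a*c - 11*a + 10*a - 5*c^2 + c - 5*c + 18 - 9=-10*a^2 - a - 5*c^2 + c*(15*a - 4) + 9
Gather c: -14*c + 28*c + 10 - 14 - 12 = 14*c - 16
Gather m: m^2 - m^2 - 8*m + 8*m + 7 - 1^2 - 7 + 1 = 0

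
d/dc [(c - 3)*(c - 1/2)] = 2*c - 7/2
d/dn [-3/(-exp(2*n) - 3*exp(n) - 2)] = (-6*exp(n) - 9)*exp(n)/(exp(2*n) + 3*exp(n) + 2)^2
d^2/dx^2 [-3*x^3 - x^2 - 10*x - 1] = -18*x - 2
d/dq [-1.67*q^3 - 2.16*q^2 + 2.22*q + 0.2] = -5.01*q^2 - 4.32*q + 2.22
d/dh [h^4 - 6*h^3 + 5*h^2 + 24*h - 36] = 4*h^3 - 18*h^2 + 10*h + 24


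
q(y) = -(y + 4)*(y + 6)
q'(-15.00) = 20.00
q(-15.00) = -99.00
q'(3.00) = -16.00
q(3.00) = -63.00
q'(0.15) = -10.30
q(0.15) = -25.52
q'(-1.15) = -7.70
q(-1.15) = -13.82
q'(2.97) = -15.94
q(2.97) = -62.52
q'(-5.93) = 1.86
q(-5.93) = 0.14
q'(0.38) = -10.76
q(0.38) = -27.94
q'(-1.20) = -7.60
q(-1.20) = -13.44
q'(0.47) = -10.94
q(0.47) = -28.92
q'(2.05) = -14.10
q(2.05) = -48.70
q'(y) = -2*y - 10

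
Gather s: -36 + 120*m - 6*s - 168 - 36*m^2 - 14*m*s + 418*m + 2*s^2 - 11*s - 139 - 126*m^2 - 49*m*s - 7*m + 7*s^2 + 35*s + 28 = -162*m^2 + 531*m + 9*s^2 + s*(18 - 63*m) - 315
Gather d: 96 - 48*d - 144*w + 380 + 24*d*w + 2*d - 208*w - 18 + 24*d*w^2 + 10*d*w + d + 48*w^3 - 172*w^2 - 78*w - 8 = d*(24*w^2 + 34*w - 45) + 48*w^3 - 172*w^2 - 430*w + 450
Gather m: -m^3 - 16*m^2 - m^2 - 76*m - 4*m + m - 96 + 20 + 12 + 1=-m^3 - 17*m^2 - 79*m - 63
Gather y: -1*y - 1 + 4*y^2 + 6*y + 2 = 4*y^2 + 5*y + 1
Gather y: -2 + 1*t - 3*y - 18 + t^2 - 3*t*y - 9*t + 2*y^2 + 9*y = t^2 - 8*t + 2*y^2 + y*(6 - 3*t) - 20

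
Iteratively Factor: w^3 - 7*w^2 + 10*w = (w)*(w^2 - 7*w + 10) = w*(w - 2)*(w - 5)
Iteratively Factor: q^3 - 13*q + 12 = (q + 4)*(q^2 - 4*q + 3) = (q - 1)*(q + 4)*(q - 3)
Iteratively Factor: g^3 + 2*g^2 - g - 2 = (g + 2)*(g^2 - 1) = (g - 1)*(g + 2)*(g + 1)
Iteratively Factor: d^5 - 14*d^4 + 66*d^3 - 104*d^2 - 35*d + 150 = (d - 2)*(d^4 - 12*d^3 + 42*d^2 - 20*d - 75) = (d - 5)*(d - 2)*(d^3 - 7*d^2 + 7*d + 15) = (d - 5)*(d - 3)*(d - 2)*(d^2 - 4*d - 5) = (d - 5)^2*(d - 3)*(d - 2)*(d + 1)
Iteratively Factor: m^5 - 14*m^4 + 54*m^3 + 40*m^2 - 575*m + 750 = (m - 5)*(m^4 - 9*m^3 + 9*m^2 + 85*m - 150) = (m - 5)*(m - 2)*(m^3 - 7*m^2 - 5*m + 75) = (m - 5)*(m - 2)*(m + 3)*(m^2 - 10*m + 25) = (m - 5)^2*(m - 2)*(m + 3)*(m - 5)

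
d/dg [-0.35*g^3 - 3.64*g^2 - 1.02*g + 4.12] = -1.05*g^2 - 7.28*g - 1.02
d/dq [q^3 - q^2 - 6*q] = 3*q^2 - 2*q - 6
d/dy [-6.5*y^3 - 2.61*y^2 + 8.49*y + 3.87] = -19.5*y^2 - 5.22*y + 8.49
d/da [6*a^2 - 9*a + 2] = 12*a - 9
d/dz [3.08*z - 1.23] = 3.08000000000000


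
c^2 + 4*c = c*(c + 4)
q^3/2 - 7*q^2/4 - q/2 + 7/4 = (q/2 + 1/2)*(q - 7/2)*(q - 1)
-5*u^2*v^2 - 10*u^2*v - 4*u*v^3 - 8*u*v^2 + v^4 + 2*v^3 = v*(-5*u + v)*(u + v)*(v + 2)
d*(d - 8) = d^2 - 8*d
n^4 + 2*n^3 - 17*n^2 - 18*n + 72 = (n - 3)*(n - 2)*(n + 3)*(n + 4)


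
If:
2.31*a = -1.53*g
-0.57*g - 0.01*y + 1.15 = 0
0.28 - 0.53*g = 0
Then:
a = -0.35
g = 0.53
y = 84.89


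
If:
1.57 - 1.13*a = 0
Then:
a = 1.39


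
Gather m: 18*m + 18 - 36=18*m - 18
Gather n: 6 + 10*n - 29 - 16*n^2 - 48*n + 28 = -16*n^2 - 38*n + 5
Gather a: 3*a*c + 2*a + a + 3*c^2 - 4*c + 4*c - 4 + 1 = a*(3*c + 3) + 3*c^2 - 3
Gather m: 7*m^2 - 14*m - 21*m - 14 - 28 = 7*m^2 - 35*m - 42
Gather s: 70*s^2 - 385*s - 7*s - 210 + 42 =70*s^2 - 392*s - 168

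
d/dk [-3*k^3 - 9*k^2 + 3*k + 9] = -9*k^2 - 18*k + 3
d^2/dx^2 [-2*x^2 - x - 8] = -4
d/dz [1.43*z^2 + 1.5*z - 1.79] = 2.86*z + 1.5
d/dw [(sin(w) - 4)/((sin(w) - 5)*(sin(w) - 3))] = (8*sin(w) + cos(w)^2 - 18)*cos(w)/((sin(w) - 5)^2*(sin(w) - 3)^2)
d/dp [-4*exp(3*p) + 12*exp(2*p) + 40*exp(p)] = (-12*exp(2*p) + 24*exp(p) + 40)*exp(p)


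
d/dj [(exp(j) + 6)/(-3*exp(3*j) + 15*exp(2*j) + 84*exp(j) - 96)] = (-(exp(j) + 6)*(-3*exp(2*j) + 10*exp(j) + 28) - exp(3*j) + 5*exp(2*j) + 28*exp(j) - 32)*exp(j)/(3*(exp(3*j) - 5*exp(2*j) - 28*exp(j) + 32)^2)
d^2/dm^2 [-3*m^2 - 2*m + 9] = -6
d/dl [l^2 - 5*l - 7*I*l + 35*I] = 2*l - 5 - 7*I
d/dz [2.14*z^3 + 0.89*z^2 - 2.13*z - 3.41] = 6.42*z^2 + 1.78*z - 2.13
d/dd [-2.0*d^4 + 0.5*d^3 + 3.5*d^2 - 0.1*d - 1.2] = -8.0*d^3 + 1.5*d^2 + 7.0*d - 0.1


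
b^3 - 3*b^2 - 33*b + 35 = (b - 7)*(b - 1)*(b + 5)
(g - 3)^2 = g^2 - 6*g + 9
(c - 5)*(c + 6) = c^2 + c - 30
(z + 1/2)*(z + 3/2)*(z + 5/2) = z^3 + 9*z^2/2 + 23*z/4 + 15/8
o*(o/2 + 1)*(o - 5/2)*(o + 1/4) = o^4/2 - o^3/8 - 41*o^2/16 - 5*o/8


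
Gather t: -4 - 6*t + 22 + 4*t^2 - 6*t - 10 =4*t^2 - 12*t + 8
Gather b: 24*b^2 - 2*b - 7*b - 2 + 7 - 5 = 24*b^2 - 9*b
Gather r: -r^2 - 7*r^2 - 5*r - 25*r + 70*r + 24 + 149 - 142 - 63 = -8*r^2 + 40*r - 32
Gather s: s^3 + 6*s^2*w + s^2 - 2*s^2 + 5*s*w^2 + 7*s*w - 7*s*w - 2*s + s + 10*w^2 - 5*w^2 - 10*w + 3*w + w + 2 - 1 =s^3 + s^2*(6*w - 1) + s*(5*w^2 - 1) + 5*w^2 - 6*w + 1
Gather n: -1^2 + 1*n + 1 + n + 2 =2*n + 2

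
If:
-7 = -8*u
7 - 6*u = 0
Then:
No Solution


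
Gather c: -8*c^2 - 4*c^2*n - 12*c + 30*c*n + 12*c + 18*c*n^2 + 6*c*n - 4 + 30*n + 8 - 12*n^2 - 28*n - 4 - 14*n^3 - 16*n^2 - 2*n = c^2*(-4*n - 8) + c*(18*n^2 + 36*n) - 14*n^3 - 28*n^2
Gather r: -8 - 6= -14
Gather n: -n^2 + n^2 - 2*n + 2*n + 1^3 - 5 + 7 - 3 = 0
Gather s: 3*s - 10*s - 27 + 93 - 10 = 56 - 7*s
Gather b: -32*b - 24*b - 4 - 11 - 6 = -56*b - 21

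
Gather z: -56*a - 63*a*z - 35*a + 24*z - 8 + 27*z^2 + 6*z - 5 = -91*a + 27*z^2 + z*(30 - 63*a) - 13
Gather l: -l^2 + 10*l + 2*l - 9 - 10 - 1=-l^2 + 12*l - 20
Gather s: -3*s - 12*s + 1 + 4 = 5 - 15*s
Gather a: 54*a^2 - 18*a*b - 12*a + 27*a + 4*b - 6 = 54*a^2 + a*(15 - 18*b) + 4*b - 6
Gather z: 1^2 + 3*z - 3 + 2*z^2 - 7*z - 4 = 2*z^2 - 4*z - 6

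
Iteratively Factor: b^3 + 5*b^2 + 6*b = (b + 2)*(b^2 + 3*b) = b*(b + 2)*(b + 3)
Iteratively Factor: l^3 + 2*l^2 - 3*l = (l)*(l^2 + 2*l - 3) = l*(l - 1)*(l + 3)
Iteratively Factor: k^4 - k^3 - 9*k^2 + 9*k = (k)*(k^3 - k^2 - 9*k + 9) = k*(k - 3)*(k^2 + 2*k - 3) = k*(k - 3)*(k - 1)*(k + 3)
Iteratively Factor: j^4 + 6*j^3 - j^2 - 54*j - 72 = (j + 2)*(j^3 + 4*j^2 - 9*j - 36) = (j + 2)*(j + 4)*(j^2 - 9) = (j + 2)*(j + 3)*(j + 4)*(j - 3)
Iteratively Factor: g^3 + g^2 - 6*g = (g)*(g^2 + g - 6) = g*(g + 3)*(g - 2)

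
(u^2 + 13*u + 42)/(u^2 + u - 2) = (u^2 + 13*u + 42)/(u^2 + u - 2)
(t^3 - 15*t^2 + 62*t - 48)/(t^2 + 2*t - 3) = (t^2 - 14*t + 48)/(t + 3)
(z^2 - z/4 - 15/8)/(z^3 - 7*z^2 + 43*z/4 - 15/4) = (4*z + 5)/(2*(2*z^2 - 11*z + 5))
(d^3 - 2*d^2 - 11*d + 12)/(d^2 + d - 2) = (d^2 - d - 12)/(d + 2)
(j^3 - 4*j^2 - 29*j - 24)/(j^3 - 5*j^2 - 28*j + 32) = (j^2 + 4*j + 3)/(j^2 + 3*j - 4)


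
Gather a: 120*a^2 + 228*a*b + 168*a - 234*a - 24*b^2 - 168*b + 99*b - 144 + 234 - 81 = 120*a^2 + a*(228*b - 66) - 24*b^2 - 69*b + 9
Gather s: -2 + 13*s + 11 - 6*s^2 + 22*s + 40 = -6*s^2 + 35*s + 49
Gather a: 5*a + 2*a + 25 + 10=7*a + 35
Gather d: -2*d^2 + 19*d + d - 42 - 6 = -2*d^2 + 20*d - 48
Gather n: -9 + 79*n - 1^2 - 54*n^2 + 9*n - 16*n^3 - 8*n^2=-16*n^3 - 62*n^2 + 88*n - 10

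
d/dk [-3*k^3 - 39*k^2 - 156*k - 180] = -9*k^2 - 78*k - 156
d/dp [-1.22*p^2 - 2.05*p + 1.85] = -2.44*p - 2.05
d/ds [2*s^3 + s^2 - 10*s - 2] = 6*s^2 + 2*s - 10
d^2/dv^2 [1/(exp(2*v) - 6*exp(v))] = 2*((3 - 2*exp(v))*(exp(v) - 6) + 4*(exp(v) - 3)^2)*exp(-v)/(exp(v) - 6)^3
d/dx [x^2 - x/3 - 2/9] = 2*x - 1/3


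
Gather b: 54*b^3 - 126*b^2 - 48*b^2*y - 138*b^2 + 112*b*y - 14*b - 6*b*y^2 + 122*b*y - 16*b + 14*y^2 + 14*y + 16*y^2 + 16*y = 54*b^3 + b^2*(-48*y - 264) + b*(-6*y^2 + 234*y - 30) + 30*y^2 + 30*y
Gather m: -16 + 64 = 48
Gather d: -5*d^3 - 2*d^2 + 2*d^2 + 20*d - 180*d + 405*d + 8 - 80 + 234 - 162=-5*d^3 + 245*d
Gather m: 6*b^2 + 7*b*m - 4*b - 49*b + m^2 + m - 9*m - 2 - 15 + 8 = 6*b^2 - 53*b + m^2 + m*(7*b - 8) - 9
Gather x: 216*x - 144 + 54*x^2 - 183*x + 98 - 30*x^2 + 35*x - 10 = 24*x^2 + 68*x - 56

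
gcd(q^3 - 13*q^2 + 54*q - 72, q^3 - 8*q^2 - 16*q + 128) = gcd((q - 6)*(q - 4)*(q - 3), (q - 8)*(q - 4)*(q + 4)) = q - 4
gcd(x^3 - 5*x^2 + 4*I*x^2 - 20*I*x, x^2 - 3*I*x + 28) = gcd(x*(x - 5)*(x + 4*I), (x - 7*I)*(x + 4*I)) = x + 4*I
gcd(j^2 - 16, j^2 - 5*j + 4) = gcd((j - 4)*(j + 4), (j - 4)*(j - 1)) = j - 4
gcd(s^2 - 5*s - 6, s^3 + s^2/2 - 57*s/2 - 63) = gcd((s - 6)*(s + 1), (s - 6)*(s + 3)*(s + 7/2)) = s - 6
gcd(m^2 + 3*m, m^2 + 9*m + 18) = m + 3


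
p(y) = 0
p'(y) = 0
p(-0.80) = 0.00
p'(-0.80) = 0.00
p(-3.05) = 0.00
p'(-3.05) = 0.00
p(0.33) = 0.00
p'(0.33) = 0.00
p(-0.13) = 0.00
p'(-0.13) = 0.00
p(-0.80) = 0.00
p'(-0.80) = 0.00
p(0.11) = 0.00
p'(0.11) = 0.00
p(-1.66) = 0.00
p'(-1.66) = 0.00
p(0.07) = 0.00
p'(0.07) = 0.00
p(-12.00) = 0.00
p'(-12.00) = 0.00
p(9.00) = 0.00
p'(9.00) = 0.00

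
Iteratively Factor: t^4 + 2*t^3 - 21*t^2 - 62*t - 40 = (t + 4)*(t^3 - 2*t^2 - 13*t - 10) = (t - 5)*(t + 4)*(t^2 + 3*t + 2) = (t - 5)*(t + 2)*(t + 4)*(t + 1)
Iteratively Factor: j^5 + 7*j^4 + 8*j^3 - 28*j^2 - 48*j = (j + 3)*(j^4 + 4*j^3 - 4*j^2 - 16*j) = (j - 2)*(j + 3)*(j^3 + 6*j^2 + 8*j) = j*(j - 2)*(j + 3)*(j^2 + 6*j + 8) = j*(j - 2)*(j + 3)*(j + 4)*(j + 2)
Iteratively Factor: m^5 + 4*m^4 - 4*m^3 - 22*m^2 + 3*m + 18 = (m + 3)*(m^4 + m^3 - 7*m^2 - m + 6) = (m + 1)*(m + 3)*(m^3 - 7*m + 6) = (m - 1)*(m + 1)*(m + 3)*(m^2 + m - 6) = (m - 2)*(m - 1)*(m + 1)*(m + 3)*(m + 3)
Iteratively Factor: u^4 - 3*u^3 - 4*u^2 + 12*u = (u - 3)*(u^3 - 4*u) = u*(u - 3)*(u^2 - 4) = u*(u - 3)*(u - 2)*(u + 2)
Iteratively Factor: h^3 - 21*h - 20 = (h - 5)*(h^2 + 5*h + 4) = (h - 5)*(h + 4)*(h + 1)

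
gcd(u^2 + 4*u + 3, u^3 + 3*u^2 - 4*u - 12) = u + 3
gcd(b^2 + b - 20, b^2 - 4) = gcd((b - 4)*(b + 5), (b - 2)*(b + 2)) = 1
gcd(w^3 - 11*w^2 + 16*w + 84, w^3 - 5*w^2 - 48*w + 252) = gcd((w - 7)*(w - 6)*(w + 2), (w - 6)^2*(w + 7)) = w - 6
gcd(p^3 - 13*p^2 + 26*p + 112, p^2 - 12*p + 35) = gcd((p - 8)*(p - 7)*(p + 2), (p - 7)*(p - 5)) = p - 7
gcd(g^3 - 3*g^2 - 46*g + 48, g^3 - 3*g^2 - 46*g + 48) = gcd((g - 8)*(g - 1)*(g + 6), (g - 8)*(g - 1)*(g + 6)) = g^3 - 3*g^2 - 46*g + 48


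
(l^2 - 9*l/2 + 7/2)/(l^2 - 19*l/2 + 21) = (l - 1)/(l - 6)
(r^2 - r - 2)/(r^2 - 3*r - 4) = (r - 2)/(r - 4)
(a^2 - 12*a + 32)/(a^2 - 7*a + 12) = (a - 8)/(a - 3)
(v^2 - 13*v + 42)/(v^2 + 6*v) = (v^2 - 13*v + 42)/(v*(v + 6))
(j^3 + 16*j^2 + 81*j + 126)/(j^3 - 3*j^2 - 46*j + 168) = (j^2 + 9*j + 18)/(j^2 - 10*j + 24)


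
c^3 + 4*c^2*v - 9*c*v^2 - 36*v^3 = (c - 3*v)*(c + 3*v)*(c + 4*v)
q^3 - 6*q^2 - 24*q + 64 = (q - 8)*(q - 2)*(q + 4)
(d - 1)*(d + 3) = d^2 + 2*d - 3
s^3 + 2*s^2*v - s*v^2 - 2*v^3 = (s - v)*(s + v)*(s + 2*v)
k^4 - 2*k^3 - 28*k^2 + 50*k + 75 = (k - 5)*(k - 3)*(k + 1)*(k + 5)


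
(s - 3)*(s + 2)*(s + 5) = s^3 + 4*s^2 - 11*s - 30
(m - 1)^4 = m^4 - 4*m^3 + 6*m^2 - 4*m + 1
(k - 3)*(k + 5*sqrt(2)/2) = k^2 - 3*k + 5*sqrt(2)*k/2 - 15*sqrt(2)/2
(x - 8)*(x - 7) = x^2 - 15*x + 56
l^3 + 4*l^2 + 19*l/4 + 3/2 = (l + 1/2)*(l + 3/2)*(l + 2)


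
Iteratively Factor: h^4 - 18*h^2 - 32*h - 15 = (h + 1)*(h^3 - h^2 - 17*h - 15) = (h + 1)^2*(h^2 - 2*h - 15) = (h - 5)*(h + 1)^2*(h + 3)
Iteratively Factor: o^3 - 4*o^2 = (o)*(o^2 - 4*o) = o*(o - 4)*(o)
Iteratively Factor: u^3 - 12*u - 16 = (u - 4)*(u^2 + 4*u + 4) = (u - 4)*(u + 2)*(u + 2)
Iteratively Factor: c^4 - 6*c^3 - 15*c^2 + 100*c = (c - 5)*(c^3 - c^2 - 20*c) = c*(c - 5)*(c^2 - c - 20) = c*(c - 5)^2*(c + 4)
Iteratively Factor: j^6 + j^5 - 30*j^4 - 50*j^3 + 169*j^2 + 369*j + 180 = (j - 3)*(j^5 + 4*j^4 - 18*j^3 - 104*j^2 - 143*j - 60) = (j - 3)*(j + 1)*(j^4 + 3*j^3 - 21*j^2 - 83*j - 60) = (j - 3)*(j + 1)*(j + 3)*(j^3 - 21*j - 20) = (j - 5)*(j - 3)*(j + 1)*(j + 3)*(j^2 + 5*j + 4) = (j - 5)*(j - 3)*(j + 1)*(j + 3)*(j + 4)*(j + 1)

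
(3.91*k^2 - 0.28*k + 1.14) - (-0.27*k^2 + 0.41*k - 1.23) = 4.18*k^2 - 0.69*k + 2.37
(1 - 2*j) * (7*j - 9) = -14*j^2 + 25*j - 9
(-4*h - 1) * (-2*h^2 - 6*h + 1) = 8*h^3 + 26*h^2 + 2*h - 1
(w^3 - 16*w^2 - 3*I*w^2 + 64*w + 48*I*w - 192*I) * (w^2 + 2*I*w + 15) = w^5 - 16*w^4 - I*w^4 + 85*w^3 + 16*I*w^3 - 336*w^2 - 109*I*w^2 + 1344*w + 720*I*w - 2880*I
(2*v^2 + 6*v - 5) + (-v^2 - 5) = v^2 + 6*v - 10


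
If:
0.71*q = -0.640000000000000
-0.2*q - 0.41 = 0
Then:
No Solution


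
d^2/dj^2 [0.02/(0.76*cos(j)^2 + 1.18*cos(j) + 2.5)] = (-0.046208*(1 - cos(j)^2)^2 - 0.053808*cos(j)^3 + 0.101048*cos(j)^2 + 0.166616*cos(j) + 0.025904)/(0.76*cos(j)^2 + 1.18*cos(j) + 2.5)^3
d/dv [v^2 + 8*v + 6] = 2*v + 8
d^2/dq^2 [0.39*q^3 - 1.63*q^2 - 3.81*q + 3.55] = 2.34*q - 3.26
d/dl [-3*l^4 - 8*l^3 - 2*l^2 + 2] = 4*l*(-3*l^2 - 6*l - 1)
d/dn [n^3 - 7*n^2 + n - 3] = 3*n^2 - 14*n + 1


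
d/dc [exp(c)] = exp(c)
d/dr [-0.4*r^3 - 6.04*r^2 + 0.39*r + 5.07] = -1.2*r^2 - 12.08*r + 0.39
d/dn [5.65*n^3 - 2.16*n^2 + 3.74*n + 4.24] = 16.95*n^2 - 4.32*n + 3.74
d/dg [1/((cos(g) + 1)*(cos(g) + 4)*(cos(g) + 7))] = (-3*sin(g)^2 + 24*cos(g) + 42)*sin(g)/((cos(g) + 1)^2*(cos(g) + 4)^2*(cos(g) + 7)^2)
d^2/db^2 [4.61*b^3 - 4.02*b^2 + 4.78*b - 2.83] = 27.66*b - 8.04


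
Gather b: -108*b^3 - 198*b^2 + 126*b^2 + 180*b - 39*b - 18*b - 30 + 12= -108*b^3 - 72*b^2 + 123*b - 18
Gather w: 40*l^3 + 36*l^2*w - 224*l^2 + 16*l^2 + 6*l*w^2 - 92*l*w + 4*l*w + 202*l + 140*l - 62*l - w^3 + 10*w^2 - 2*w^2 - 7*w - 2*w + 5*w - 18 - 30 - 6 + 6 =40*l^3 - 208*l^2 + 280*l - w^3 + w^2*(6*l + 8) + w*(36*l^2 - 88*l - 4) - 48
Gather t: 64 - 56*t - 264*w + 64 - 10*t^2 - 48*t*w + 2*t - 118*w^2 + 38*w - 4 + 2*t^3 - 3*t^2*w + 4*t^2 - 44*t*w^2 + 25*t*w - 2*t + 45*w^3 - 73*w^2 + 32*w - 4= 2*t^3 + t^2*(-3*w - 6) + t*(-44*w^2 - 23*w - 56) + 45*w^3 - 191*w^2 - 194*w + 120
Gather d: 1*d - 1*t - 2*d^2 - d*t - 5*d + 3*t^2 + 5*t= -2*d^2 + d*(-t - 4) + 3*t^2 + 4*t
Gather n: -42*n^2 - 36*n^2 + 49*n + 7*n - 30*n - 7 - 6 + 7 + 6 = -78*n^2 + 26*n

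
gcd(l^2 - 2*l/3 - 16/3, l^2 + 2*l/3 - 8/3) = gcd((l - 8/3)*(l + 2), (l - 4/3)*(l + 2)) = l + 2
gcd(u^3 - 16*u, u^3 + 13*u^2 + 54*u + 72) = u + 4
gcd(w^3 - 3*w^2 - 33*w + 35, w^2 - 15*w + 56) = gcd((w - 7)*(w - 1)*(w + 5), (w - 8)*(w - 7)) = w - 7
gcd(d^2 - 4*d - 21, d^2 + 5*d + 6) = d + 3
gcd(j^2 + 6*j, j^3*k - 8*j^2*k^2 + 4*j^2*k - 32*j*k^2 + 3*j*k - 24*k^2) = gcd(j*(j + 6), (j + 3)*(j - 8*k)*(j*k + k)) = 1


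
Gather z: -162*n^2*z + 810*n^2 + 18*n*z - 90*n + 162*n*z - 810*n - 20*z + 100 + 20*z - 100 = 810*n^2 - 900*n + z*(-162*n^2 + 180*n)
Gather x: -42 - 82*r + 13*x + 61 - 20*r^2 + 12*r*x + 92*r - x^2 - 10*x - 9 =-20*r^2 + 10*r - x^2 + x*(12*r + 3) + 10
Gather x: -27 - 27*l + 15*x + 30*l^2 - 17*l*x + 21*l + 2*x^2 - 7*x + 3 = 30*l^2 - 6*l + 2*x^2 + x*(8 - 17*l) - 24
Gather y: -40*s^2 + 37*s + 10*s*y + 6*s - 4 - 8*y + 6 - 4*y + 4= -40*s^2 + 43*s + y*(10*s - 12) + 6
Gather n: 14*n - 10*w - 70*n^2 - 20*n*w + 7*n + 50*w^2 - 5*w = -70*n^2 + n*(21 - 20*w) + 50*w^2 - 15*w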